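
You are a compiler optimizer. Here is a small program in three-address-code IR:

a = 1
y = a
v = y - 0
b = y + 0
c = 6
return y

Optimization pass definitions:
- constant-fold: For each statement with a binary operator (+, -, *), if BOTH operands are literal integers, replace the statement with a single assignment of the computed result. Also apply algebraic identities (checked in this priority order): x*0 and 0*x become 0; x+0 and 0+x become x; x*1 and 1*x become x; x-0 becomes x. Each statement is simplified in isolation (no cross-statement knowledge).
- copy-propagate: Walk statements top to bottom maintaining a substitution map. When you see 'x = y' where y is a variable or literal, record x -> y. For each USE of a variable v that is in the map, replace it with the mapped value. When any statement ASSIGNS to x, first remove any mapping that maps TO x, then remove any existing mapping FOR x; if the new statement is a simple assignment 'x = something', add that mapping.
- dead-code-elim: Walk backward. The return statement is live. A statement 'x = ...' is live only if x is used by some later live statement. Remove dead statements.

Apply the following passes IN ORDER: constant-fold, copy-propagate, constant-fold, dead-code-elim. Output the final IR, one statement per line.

Initial IR:
  a = 1
  y = a
  v = y - 0
  b = y + 0
  c = 6
  return y
After constant-fold (6 stmts):
  a = 1
  y = a
  v = y
  b = y
  c = 6
  return y
After copy-propagate (6 stmts):
  a = 1
  y = 1
  v = 1
  b = 1
  c = 6
  return 1
After constant-fold (6 stmts):
  a = 1
  y = 1
  v = 1
  b = 1
  c = 6
  return 1
After dead-code-elim (1 stmts):
  return 1

Answer: return 1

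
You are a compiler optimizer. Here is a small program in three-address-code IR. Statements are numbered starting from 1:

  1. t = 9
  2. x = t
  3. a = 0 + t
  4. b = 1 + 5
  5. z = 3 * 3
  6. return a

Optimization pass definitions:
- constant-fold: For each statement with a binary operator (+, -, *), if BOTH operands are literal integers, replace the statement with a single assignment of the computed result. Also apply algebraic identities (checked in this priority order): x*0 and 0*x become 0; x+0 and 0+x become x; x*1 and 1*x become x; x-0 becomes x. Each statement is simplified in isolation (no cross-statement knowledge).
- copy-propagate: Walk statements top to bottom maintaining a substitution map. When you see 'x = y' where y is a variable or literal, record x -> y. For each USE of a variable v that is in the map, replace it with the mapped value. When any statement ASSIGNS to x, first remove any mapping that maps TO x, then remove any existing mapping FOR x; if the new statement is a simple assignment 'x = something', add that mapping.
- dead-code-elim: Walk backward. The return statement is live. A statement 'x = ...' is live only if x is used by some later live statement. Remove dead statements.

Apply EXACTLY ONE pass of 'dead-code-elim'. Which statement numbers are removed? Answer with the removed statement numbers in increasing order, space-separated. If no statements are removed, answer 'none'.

Answer: 2 4 5

Derivation:
Backward liveness scan:
Stmt 1 't = 9': KEEP (t is live); live-in = []
Stmt 2 'x = t': DEAD (x not in live set ['t'])
Stmt 3 'a = 0 + t': KEEP (a is live); live-in = ['t']
Stmt 4 'b = 1 + 5': DEAD (b not in live set ['a'])
Stmt 5 'z = 3 * 3': DEAD (z not in live set ['a'])
Stmt 6 'return a': KEEP (return); live-in = ['a']
Removed statement numbers: [2, 4, 5]
Surviving IR:
  t = 9
  a = 0 + t
  return a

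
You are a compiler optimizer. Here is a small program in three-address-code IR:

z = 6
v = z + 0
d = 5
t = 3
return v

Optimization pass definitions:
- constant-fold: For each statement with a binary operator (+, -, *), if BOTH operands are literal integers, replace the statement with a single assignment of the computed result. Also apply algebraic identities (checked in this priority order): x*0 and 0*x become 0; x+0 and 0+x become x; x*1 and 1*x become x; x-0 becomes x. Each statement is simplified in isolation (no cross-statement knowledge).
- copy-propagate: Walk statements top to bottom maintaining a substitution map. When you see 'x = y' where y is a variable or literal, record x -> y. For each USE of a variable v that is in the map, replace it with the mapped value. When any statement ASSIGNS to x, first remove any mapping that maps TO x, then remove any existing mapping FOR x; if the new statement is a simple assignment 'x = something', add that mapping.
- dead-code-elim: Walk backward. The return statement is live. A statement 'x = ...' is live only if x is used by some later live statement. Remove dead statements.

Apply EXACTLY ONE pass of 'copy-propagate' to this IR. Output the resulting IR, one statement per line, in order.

Answer: z = 6
v = 6 + 0
d = 5
t = 3
return v

Derivation:
Applying copy-propagate statement-by-statement:
  [1] z = 6  (unchanged)
  [2] v = z + 0  -> v = 6 + 0
  [3] d = 5  (unchanged)
  [4] t = 3  (unchanged)
  [5] return v  (unchanged)
Result (5 stmts):
  z = 6
  v = 6 + 0
  d = 5
  t = 3
  return v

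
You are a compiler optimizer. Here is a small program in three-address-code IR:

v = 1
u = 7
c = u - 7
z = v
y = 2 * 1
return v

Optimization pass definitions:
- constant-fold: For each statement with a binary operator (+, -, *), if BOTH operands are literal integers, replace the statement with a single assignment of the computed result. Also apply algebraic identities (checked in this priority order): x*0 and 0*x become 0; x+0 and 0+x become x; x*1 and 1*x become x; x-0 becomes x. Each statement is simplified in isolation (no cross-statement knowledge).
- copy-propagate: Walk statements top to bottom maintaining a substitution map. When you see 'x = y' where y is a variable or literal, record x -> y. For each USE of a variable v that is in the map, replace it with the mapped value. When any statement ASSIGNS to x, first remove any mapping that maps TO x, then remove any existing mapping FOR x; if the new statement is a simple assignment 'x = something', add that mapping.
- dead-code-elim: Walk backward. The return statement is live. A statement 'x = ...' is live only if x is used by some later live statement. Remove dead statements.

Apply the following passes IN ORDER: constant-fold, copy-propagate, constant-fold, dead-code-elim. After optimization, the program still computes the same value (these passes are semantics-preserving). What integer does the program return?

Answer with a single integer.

Initial IR:
  v = 1
  u = 7
  c = u - 7
  z = v
  y = 2 * 1
  return v
After constant-fold (6 stmts):
  v = 1
  u = 7
  c = u - 7
  z = v
  y = 2
  return v
After copy-propagate (6 stmts):
  v = 1
  u = 7
  c = 7 - 7
  z = 1
  y = 2
  return 1
After constant-fold (6 stmts):
  v = 1
  u = 7
  c = 0
  z = 1
  y = 2
  return 1
After dead-code-elim (1 stmts):
  return 1
Evaluate:
  v = 1  =>  v = 1
  u = 7  =>  u = 7
  c = u - 7  =>  c = 0
  z = v  =>  z = 1
  y = 2 * 1  =>  y = 2
  return v = 1

Answer: 1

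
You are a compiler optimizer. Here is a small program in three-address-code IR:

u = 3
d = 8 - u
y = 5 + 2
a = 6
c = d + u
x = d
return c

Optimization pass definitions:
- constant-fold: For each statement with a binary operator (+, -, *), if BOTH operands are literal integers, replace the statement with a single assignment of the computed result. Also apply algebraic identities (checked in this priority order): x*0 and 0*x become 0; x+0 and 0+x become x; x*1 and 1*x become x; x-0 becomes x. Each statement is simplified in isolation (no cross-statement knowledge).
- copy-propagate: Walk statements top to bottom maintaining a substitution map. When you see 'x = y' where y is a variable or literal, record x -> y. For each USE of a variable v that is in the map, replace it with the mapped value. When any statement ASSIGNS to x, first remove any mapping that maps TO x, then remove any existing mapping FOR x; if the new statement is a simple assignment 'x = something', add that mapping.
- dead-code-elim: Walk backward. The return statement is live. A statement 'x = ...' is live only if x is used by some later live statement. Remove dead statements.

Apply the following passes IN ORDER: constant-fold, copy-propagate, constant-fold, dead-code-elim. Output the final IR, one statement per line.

Answer: d = 5
c = d + 3
return c

Derivation:
Initial IR:
  u = 3
  d = 8 - u
  y = 5 + 2
  a = 6
  c = d + u
  x = d
  return c
After constant-fold (7 stmts):
  u = 3
  d = 8 - u
  y = 7
  a = 6
  c = d + u
  x = d
  return c
After copy-propagate (7 stmts):
  u = 3
  d = 8 - 3
  y = 7
  a = 6
  c = d + 3
  x = d
  return c
After constant-fold (7 stmts):
  u = 3
  d = 5
  y = 7
  a = 6
  c = d + 3
  x = d
  return c
After dead-code-elim (3 stmts):
  d = 5
  c = d + 3
  return c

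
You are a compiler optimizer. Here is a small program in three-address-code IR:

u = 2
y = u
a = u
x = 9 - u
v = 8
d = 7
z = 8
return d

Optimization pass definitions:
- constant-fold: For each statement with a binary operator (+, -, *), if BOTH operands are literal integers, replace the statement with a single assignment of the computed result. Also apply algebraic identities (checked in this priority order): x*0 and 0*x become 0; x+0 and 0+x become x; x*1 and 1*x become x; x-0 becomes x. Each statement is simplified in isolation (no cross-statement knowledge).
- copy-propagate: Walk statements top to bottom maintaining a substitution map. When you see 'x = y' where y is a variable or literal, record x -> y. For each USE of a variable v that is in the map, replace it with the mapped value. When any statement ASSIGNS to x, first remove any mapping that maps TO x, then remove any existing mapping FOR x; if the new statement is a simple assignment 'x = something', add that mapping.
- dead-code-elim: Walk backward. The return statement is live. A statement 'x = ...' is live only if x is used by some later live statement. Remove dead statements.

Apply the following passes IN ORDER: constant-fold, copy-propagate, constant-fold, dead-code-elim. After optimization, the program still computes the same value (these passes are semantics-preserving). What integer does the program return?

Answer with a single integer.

Answer: 7

Derivation:
Initial IR:
  u = 2
  y = u
  a = u
  x = 9 - u
  v = 8
  d = 7
  z = 8
  return d
After constant-fold (8 stmts):
  u = 2
  y = u
  a = u
  x = 9 - u
  v = 8
  d = 7
  z = 8
  return d
After copy-propagate (8 stmts):
  u = 2
  y = 2
  a = 2
  x = 9 - 2
  v = 8
  d = 7
  z = 8
  return 7
After constant-fold (8 stmts):
  u = 2
  y = 2
  a = 2
  x = 7
  v = 8
  d = 7
  z = 8
  return 7
After dead-code-elim (1 stmts):
  return 7
Evaluate:
  u = 2  =>  u = 2
  y = u  =>  y = 2
  a = u  =>  a = 2
  x = 9 - u  =>  x = 7
  v = 8  =>  v = 8
  d = 7  =>  d = 7
  z = 8  =>  z = 8
  return d = 7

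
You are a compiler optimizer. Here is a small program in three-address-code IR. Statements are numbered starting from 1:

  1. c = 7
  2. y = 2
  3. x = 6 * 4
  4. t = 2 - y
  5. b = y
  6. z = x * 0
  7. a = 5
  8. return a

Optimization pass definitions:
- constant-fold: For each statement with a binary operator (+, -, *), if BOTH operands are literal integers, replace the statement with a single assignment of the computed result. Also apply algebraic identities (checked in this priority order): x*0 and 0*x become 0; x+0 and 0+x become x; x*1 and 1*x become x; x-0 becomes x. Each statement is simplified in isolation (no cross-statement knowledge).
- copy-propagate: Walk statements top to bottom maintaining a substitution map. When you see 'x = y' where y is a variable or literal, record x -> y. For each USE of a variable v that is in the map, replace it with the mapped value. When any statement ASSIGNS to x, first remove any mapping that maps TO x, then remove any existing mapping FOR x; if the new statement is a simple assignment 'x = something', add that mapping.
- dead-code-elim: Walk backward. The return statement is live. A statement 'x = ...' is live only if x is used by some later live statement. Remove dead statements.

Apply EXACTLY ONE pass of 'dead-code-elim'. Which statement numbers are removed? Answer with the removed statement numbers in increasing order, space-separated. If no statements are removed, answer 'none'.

Backward liveness scan:
Stmt 1 'c = 7': DEAD (c not in live set [])
Stmt 2 'y = 2': DEAD (y not in live set [])
Stmt 3 'x = 6 * 4': DEAD (x not in live set [])
Stmt 4 't = 2 - y': DEAD (t not in live set [])
Stmt 5 'b = y': DEAD (b not in live set [])
Stmt 6 'z = x * 0': DEAD (z not in live set [])
Stmt 7 'a = 5': KEEP (a is live); live-in = []
Stmt 8 'return a': KEEP (return); live-in = ['a']
Removed statement numbers: [1, 2, 3, 4, 5, 6]
Surviving IR:
  a = 5
  return a

Answer: 1 2 3 4 5 6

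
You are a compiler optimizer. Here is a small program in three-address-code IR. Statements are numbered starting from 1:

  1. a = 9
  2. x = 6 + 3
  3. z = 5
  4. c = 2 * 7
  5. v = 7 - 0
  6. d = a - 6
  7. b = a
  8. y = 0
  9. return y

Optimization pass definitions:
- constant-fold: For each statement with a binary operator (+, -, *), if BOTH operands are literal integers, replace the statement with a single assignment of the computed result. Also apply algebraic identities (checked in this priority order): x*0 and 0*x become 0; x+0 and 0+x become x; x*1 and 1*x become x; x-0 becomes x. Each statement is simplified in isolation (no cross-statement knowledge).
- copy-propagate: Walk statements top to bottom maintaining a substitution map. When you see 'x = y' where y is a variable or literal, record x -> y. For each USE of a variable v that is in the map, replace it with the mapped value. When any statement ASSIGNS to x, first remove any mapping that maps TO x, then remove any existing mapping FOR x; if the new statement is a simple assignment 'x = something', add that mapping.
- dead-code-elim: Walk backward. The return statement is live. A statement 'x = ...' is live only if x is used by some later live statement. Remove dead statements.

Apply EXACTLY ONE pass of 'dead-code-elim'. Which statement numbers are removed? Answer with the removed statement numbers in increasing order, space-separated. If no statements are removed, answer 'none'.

Backward liveness scan:
Stmt 1 'a = 9': DEAD (a not in live set [])
Stmt 2 'x = 6 + 3': DEAD (x not in live set [])
Stmt 3 'z = 5': DEAD (z not in live set [])
Stmt 4 'c = 2 * 7': DEAD (c not in live set [])
Stmt 5 'v = 7 - 0': DEAD (v not in live set [])
Stmt 6 'd = a - 6': DEAD (d not in live set [])
Stmt 7 'b = a': DEAD (b not in live set [])
Stmt 8 'y = 0': KEEP (y is live); live-in = []
Stmt 9 'return y': KEEP (return); live-in = ['y']
Removed statement numbers: [1, 2, 3, 4, 5, 6, 7]
Surviving IR:
  y = 0
  return y

Answer: 1 2 3 4 5 6 7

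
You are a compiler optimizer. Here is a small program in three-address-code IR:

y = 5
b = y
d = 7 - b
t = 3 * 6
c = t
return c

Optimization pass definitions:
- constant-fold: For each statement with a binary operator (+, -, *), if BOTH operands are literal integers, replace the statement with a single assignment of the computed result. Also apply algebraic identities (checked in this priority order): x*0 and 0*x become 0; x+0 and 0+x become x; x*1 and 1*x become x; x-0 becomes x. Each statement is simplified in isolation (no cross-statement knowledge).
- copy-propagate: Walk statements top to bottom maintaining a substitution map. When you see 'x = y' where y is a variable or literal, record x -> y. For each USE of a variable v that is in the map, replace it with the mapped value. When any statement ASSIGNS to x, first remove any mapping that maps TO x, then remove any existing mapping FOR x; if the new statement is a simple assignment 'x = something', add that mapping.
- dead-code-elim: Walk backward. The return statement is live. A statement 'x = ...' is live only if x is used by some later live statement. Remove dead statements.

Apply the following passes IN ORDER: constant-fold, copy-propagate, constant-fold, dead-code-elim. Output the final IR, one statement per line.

Initial IR:
  y = 5
  b = y
  d = 7 - b
  t = 3 * 6
  c = t
  return c
After constant-fold (6 stmts):
  y = 5
  b = y
  d = 7 - b
  t = 18
  c = t
  return c
After copy-propagate (6 stmts):
  y = 5
  b = 5
  d = 7 - 5
  t = 18
  c = 18
  return 18
After constant-fold (6 stmts):
  y = 5
  b = 5
  d = 2
  t = 18
  c = 18
  return 18
After dead-code-elim (1 stmts):
  return 18

Answer: return 18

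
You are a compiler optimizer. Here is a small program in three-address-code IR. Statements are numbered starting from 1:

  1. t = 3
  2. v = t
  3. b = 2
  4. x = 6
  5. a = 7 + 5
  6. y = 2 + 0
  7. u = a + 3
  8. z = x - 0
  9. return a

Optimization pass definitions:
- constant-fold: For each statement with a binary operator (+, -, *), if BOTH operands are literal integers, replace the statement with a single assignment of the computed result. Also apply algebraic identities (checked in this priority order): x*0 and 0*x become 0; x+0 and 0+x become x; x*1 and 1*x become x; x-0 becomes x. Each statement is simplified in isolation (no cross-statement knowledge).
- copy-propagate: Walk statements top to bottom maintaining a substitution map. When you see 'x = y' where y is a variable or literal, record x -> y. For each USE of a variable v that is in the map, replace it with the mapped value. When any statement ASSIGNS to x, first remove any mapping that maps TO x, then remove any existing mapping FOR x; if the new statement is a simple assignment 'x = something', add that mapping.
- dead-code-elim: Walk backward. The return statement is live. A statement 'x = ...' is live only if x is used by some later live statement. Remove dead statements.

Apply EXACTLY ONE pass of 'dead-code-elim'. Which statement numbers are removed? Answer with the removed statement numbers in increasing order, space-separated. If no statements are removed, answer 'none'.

Answer: 1 2 3 4 6 7 8

Derivation:
Backward liveness scan:
Stmt 1 't = 3': DEAD (t not in live set [])
Stmt 2 'v = t': DEAD (v not in live set [])
Stmt 3 'b = 2': DEAD (b not in live set [])
Stmt 4 'x = 6': DEAD (x not in live set [])
Stmt 5 'a = 7 + 5': KEEP (a is live); live-in = []
Stmt 6 'y = 2 + 0': DEAD (y not in live set ['a'])
Stmt 7 'u = a + 3': DEAD (u not in live set ['a'])
Stmt 8 'z = x - 0': DEAD (z not in live set ['a'])
Stmt 9 'return a': KEEP (return); live-in = ['a']
Removed statement numbers: [1, 2, 3, 4, 6, 7, 8]
Surviving IR:
  a = 7 + 5
  return a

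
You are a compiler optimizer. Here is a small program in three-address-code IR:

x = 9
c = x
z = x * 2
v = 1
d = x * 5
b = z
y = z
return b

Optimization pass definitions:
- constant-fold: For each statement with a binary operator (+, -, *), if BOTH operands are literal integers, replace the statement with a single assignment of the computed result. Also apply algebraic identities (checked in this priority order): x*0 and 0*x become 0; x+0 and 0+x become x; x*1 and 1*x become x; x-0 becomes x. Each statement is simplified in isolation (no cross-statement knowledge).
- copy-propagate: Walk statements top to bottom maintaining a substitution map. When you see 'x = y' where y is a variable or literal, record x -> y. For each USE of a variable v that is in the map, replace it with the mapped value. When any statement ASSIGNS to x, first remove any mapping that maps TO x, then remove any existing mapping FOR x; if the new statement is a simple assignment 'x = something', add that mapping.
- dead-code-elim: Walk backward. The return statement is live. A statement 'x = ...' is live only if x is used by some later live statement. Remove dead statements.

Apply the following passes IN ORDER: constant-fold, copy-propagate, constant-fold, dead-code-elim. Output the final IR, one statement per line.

Answer: z = 18
return z

Derivation:
Initial IR:
  x = 9
  c = x
  z = x * 2
  v = 1
  d = x * 5
  b = z
  y = z
  return b
After constant-fold (8 stmts):
  x = 9
  c = x
  z = x * 2
  v = 1
  d = x * 5
  b = z
  y = z
  return b
After copy-propagate (8 stmts):
  x = 9
  c = 9
  z = 9 * 2
  v = 1
  d = 9 * 5
  b = z
  y = z
  return z
After constant-fold (8 stmts):
  x = 9
  c = 9
  z = 18
  v = 1
  d = 45
  b = z
  y = z
  return z
After dead-code-elim (2 stmts):
  z = 18
  return z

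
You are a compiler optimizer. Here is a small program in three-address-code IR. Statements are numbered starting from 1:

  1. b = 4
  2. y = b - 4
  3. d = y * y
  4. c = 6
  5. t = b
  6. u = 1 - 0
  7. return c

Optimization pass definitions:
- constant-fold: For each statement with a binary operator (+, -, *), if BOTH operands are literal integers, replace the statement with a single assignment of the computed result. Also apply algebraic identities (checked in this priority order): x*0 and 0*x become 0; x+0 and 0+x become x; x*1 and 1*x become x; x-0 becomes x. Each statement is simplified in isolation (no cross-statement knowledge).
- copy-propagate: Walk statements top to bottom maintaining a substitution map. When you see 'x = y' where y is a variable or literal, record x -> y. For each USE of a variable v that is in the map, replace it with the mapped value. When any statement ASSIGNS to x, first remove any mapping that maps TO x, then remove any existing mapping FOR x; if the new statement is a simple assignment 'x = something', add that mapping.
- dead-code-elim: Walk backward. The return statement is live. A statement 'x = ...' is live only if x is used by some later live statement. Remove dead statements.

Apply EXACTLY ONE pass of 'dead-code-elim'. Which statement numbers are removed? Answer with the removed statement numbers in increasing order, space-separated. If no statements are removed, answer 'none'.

Backward liveness scan:
Stmt 1 'b = 4': DEAD (b not in live set [])
Stmt 2 'y = b - 4': DEAD (y not in live set [])
Stmt 3 'd = y * y': DEAD (d not in live set [])
Stmt 4 'c = 6': KEEP (c is live); live-in = []
Stmt 5 't = b': DEAD (t not in live set ['c'])
Stmt 6 'u = 1 - 0': DEAD (u not in live set ['c'])
Stmt 7 'return c': KEEP (return); live-in = ['c']
Removed statement numbers: [1, 2, 3, 5, 6]
Surviving IR:
  c = 6
  return c

Answer: 1 2 3 5 6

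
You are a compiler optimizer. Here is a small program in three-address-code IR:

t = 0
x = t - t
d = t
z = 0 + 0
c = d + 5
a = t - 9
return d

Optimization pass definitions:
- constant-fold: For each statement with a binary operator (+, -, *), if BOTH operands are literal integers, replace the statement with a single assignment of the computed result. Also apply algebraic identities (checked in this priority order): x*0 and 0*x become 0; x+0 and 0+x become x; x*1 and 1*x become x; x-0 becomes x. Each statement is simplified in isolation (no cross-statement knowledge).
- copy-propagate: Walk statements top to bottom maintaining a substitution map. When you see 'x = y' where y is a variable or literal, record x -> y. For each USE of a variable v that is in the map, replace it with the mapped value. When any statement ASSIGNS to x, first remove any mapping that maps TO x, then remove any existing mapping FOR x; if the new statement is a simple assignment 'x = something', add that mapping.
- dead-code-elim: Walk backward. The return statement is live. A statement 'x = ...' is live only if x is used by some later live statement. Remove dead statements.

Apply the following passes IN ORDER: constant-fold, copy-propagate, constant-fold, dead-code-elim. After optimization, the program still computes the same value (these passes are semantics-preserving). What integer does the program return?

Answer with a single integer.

Answer: 0

Derivation:
Initial IR:
  t = 0
  x = t - t
  d = t
  z = 0 + 0
  c = d + 5
  a = t - 9
  return d
After constant-fold (7 stmts):
  t = 0
  x = t - t
  d = t
  z = 0
  c = d + 5
  a = t - 9
  return d
After copy-propagate (7 stmts):
  t = 0
  x = 0 - 0
  d = 0
  z = 0
  c = 0 + 5
  a = 0 - 9
  return 0
After constant-fold (7 stmts):
  t = 0
  x = 0
  d = 0
  z = 0
  c = 5
  a = -9
  return 0
After dead-code-elim (1 stmts):
  return 0
Evaluate:
  t = 0  =>  t = 0
  x = t - t  =>  x = 0
  d = t  =>  d = 0
  z = 0 + 0  =>  z = 0
  c = d + 5  =>  c = 5
  a = t - 9  =>  a = -9
  return d = 0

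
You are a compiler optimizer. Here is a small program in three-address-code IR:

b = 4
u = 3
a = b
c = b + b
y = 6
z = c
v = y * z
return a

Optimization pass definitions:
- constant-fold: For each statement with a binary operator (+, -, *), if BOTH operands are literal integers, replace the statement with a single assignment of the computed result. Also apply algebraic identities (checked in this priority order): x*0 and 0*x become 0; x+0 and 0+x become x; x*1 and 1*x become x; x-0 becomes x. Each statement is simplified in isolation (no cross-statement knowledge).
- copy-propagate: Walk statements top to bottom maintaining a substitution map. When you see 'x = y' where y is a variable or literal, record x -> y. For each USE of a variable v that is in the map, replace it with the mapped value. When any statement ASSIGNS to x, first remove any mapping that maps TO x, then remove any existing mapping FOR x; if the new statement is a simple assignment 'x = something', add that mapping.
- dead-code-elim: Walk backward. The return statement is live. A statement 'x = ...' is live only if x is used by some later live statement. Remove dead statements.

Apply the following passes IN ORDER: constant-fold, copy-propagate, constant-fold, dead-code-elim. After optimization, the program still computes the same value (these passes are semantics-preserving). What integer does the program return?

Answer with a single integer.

Answer: 4

Derivation:
Initial IR:
  b = 4
  u = 3
  a = b
  c = b + b
  y = 6
  z = c
  v = y * z
  return a
After constant-fold (8 stmts):
  b = 4
  u = 3
  a = b
  c = b + b
  y = 6
  z = c
  v = y * z
  return a
After copy-propagate (8 stmts):
  b = 4
  u = 3
  a = 4
  c = 4 + 4
  y = 6
  z = c
  v = 6 * c
  return 4
After constant-fold (8 stmts):
  b = 4
  u = 3
  a = 4
  c = 8
  y = 6
  z = c
  v = 6 * c
  return 4
After dead-code-elim (1 stmts):
  return 4
Evaluate:
  b = 4  =>  b = 4
  u = 3  =>  u = 3
  a = b  =>  a = 4
  c = b + b  =>  c = 8
  y = 6  =>  y = 6
  z = c  =>  z = 8
  v = y * z  =>  v = 48
  return a = 4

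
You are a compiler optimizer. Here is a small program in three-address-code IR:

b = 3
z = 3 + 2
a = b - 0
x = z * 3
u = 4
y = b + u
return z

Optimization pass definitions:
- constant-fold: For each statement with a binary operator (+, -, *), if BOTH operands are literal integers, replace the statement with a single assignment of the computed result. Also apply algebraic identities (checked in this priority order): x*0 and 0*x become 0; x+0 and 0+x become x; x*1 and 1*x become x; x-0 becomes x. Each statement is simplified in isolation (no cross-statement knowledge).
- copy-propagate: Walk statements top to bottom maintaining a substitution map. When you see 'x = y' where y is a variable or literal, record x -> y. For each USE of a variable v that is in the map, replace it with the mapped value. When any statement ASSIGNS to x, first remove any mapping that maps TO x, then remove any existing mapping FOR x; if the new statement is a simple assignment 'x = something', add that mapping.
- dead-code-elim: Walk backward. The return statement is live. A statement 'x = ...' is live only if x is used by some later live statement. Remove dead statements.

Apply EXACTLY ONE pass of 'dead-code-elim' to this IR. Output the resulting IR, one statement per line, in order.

Applying dead-code-elim statement-by-statement:
  [7] return z  -> KEEP (return); live=['z']
  [6] y = b + u  -> DEAD (y not live)
  [5] u = 4  -> DEAD (u not live)
  [4] x = z * 3  -> DEAD (x not live)
  [3] a = b - 0  -> DEAD (a not live)
  [2] z = 3 + 2  -> KEEP; live=[]
  [1] b = 3  -> DEAD (b not live)
Result (2 stmts):
  z = 3 + 2
  return z

Answer: z = 3 + 2
return z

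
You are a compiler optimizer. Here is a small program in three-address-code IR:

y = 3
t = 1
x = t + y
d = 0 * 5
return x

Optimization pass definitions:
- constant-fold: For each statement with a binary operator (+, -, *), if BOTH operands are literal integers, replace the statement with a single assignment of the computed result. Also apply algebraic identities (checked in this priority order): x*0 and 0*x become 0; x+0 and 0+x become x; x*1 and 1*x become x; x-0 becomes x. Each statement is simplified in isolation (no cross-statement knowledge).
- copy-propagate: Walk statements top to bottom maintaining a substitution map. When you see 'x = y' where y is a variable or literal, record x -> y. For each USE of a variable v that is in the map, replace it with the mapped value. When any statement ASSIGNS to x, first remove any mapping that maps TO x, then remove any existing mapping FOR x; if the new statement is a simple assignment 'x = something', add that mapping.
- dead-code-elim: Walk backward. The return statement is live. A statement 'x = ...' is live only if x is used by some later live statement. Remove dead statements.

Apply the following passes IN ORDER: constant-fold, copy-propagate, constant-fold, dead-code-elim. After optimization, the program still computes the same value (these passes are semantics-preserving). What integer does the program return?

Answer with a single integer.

Initial IR:
  y = 3
  t = 1
  x = t + y
  d = 0 * 5
  return x
After constant-fold (5 stmts):
  y = 3
  t = 1
  x = t + y
  d = 0
  return x
After copy-propagate (5 stmts):
  y = 3
  t = 1
  x = 1 + 3
  d = 0
  return x
After constant-fold (5 stmts):
  y = 3
  t = 1
  x = 4
  d = 0
  return x
After dead-code-elim (2 stmts):
  x = 4
  return x
Evaluate:
  y = 3  =>  y = 3
  t = 1  =>  t = 1
  x = t + y  =>  x = 4
  d = 0 * 5  =>  d = 0
  return x = 4

Answer: 4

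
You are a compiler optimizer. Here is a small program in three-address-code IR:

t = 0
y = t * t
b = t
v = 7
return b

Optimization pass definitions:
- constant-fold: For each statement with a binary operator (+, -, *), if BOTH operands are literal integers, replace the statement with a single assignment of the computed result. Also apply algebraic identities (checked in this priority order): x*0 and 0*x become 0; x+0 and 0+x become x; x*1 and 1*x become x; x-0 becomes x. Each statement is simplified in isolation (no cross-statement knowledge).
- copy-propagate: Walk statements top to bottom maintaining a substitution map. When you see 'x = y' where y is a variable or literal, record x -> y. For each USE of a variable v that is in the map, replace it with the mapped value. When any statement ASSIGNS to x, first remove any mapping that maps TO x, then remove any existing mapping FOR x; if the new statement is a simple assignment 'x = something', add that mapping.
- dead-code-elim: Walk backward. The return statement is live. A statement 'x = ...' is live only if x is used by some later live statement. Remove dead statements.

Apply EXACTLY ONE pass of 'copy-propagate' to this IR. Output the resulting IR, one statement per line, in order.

Applying copy-propagate statement-by-statement:
  [1] t = 0  (unchanged)
  [2] y = t * t  -> y = 0 * 0
  [3] b = t  -> b = 0
  [4] v = 7  (unchanged)
  [5] return b  -> return 0
Result (5 stmts):
  t = 0
  y = 0 * 0
  b = 0
  v = 7
  return 0

Answer: t = 0
y = 0 * 0
b = 0
v = 7
return 0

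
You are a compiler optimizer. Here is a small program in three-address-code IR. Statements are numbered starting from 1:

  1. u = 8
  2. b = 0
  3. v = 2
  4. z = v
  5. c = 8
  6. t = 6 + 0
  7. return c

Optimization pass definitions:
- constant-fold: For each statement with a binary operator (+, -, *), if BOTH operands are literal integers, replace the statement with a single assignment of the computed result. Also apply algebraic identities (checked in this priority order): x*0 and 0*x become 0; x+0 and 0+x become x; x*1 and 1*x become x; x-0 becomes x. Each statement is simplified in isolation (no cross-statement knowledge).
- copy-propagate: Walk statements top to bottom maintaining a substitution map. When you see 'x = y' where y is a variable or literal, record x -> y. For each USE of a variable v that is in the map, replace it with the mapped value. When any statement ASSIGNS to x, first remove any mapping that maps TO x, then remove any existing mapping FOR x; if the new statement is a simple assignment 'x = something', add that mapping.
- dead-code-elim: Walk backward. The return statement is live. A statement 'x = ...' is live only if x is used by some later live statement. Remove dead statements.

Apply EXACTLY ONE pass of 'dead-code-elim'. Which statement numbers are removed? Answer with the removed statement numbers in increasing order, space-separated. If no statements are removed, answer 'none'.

Backward liveness scan:
Stmt 1 'u = 8': DEAD (u not in live set [])
Stmt 2 'b = 0': DEAD (b not in live set [])
Stmt 3 'v = 2': DEAD (v not in live set [])
Stmt 4 'z = v': DEAD (z not in live set [])
Stmt 5 'c = 8': KEEP (c is live); live-in = []
Stmt 6 't = 6 + 0': DEAD (t not in live set ['c'])
Stmt 7 'return c': KEEP (return); live-in = ['c']
Removed statement numbers: [1, 2, 3, 4, 6]
Surviving IR:
  c = 8
  return c

Answer: 1 2 3 4 6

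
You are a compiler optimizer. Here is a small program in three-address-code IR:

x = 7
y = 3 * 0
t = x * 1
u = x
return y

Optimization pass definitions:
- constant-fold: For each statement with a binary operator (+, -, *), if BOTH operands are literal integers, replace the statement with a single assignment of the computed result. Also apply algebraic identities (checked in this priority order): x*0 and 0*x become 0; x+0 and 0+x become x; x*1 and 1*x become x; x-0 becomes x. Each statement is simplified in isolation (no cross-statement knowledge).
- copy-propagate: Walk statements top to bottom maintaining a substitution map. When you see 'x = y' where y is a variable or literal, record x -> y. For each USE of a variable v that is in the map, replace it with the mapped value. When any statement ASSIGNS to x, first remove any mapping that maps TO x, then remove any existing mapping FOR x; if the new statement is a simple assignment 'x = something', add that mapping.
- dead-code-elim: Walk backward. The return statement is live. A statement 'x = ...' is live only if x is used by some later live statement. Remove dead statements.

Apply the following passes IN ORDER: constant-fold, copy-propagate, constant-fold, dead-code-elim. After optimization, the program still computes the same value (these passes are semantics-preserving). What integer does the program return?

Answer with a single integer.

Initial IR:
  x = 7
  y = 3 * 0
  t = x * 1
  u = x
  return y
After constant-fold (5 stmts):
  x = 7
  y = 0
  t = x
  u = x
  return y
After copy-propagate (5 stmts):
  x = 7
  y = 0
  t = 7
  u = 7
  return 0
After constant-fold (5 stmts):
  x = 7
  y = 0
  t = 7
  u = 7
  return 0
After dead-code-elim (1 stmts):
  return 0
Evaluate:
  x = 7  =>  x = 7
  y = 3 * 0  =>  y = 0
  t = x * 1  =>  t = 7
  u = x  =>  u = 7
  return y = 0

Answer: 0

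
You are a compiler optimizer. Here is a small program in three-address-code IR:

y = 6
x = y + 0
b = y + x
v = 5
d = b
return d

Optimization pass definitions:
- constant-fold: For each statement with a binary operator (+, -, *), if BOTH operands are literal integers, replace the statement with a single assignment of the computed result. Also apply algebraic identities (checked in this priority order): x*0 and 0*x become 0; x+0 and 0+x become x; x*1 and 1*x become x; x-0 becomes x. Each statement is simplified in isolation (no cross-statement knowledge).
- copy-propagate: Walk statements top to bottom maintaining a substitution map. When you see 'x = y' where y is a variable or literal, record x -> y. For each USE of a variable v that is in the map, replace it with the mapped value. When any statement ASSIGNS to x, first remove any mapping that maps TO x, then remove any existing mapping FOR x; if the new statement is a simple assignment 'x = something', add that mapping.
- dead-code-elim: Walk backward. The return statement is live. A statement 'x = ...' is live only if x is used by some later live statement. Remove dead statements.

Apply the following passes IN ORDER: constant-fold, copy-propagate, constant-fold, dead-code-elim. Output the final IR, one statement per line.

Initial IR:
  y = 6
  x = y + 0
  b = y + x
  v = 5
  d = b
  return d
After constant-fold (6 stmts):
  y = 6
  x = y
  b = y + x
  v = 5
  d = b
  return d
After copy-propagate (6 stmts):
  y = 6
  x = 6
  b = 6 + 6
  v = 5
  d = b
  return b
After constant-fold (6 stmts):
  y = 6
  x = 6
  b = 12
  v = 5
  d = b
  return b
After dead-code-elim (2 stmts):
  b = 12
  return b

Answer: b = 12
return b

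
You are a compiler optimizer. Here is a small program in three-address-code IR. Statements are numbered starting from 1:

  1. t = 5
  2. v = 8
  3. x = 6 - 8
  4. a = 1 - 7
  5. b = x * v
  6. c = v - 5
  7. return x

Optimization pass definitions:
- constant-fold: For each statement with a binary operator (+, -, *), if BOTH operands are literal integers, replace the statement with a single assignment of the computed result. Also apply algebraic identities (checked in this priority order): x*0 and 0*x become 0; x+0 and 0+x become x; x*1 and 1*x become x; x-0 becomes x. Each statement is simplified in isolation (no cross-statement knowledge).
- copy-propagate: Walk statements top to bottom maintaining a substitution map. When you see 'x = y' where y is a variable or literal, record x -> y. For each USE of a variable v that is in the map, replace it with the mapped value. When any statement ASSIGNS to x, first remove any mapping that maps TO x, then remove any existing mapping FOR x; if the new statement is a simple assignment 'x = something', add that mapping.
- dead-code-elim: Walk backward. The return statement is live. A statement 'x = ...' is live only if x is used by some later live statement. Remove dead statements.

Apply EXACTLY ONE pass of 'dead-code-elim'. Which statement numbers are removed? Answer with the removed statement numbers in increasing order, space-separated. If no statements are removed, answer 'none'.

Answer: 1 2 4 5 6

Derivation:
Backward liveness scan:
Stmt 1 't = 5': DEAD (t not in live set [])
Stmt 2 'v = 8': DEAD (v not in live set [])
Stmt 3 'x = 6 - 8': KEEP (x is live); live-in = []
Stmt 4 'a = 1 - 7': DEAD (a not in live set ['x'])
Stmt 5 'b = x * v': DEAD (b not in live set ['x'])
Stmt 6 'c = v - 5': DEAD (c not in live set ['x'])
Stmt 7 'return x': KEEP (return); live-in = ['x']
Removed statement numbers: [1, 2, 4, 5, 6]
Surviving IR:
  x = 6 - 8
  return x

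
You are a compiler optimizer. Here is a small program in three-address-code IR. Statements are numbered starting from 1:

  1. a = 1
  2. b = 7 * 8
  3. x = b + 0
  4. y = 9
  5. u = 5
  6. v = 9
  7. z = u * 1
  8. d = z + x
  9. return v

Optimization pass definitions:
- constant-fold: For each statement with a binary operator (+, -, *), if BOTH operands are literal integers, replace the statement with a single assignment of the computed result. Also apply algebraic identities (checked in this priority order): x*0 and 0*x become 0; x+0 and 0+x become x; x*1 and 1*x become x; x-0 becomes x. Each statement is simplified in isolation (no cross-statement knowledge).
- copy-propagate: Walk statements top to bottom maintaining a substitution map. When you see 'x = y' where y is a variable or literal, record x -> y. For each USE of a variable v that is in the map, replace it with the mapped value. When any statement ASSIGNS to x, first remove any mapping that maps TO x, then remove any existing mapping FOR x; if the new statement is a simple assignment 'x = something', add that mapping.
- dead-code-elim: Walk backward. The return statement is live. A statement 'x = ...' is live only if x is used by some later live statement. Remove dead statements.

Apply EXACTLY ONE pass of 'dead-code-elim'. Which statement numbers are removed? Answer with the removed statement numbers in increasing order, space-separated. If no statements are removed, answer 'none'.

Answer: 1 2 3 4 5 7 8

Derivation:
Backward liveness scan:
Stmt 1 'a = 1': DEAD (a not in live set [])
Stmt 2 'b = 7 * 8': DEAD (b not in live set [])
Stmt 3 'x = b + 0': DEAD (x not in live set [])
Stmt 4 'y = 9': DEAD (y not in live set [])
Stmt 5 'u = 5': DEAD (u not in live set [])
Stmt 6 'v = 9': KEEP (v is live); live-in = []
Stmt 7 'z = u * 1': DEAD (z not in live set ['v'])
Stmt 8 'd = z + x': DEAD (d not in live set ['v'])
Stmt 9 'return v': KEEP (return); live-in = ['v']
Removed statement numbers: [1, 2, 3, 4, 5, 7, 8]
Surviving IR:
  v = 9
  return v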